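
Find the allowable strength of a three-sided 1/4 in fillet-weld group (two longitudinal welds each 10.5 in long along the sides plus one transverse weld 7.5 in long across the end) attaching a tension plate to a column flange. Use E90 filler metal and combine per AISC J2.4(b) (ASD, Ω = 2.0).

E90XX → F_EXX = 90 ksi.
t_e = 0.707 × 0.25 = 0.1767 in.
R_nwl = 0.6 × 90 × 0.1767 × 21 = 200.4 kip (longitudinal, 2 welds).
R_nwt = 0.6 × 90 × 0.1767 × 7.5 = 71.58 kip (transverse, base value).
(i) R_nwl + R_nwt = 272 kip; (ii) 0.85 R_nwl + 1.5 R_nwt = 277.7 kip.
R_n = max = 277.7 kip [governs: (ii)]; R_n/Ω = 138.9 kip.

R_n/Ω ≈ 139 kip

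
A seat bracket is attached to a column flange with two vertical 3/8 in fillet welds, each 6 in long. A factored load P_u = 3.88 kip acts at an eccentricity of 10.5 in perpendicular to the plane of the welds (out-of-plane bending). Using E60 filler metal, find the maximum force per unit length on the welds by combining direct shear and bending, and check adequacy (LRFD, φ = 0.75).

f_max ≈ 3.41 kip/in; adequate

E60XX → F_EXX = 60 ksi.
L_w = 2 × 6 = 12 in; section modulus (unit throat) S = 2 × L²/6 = 12 in².
Direct shear f_v = P/L_w = 3.88/12 = 0.3233 kip/in.
Moment M = P × e = 3.88 × 10.5 = 40.74 kip·in; bending f_b = M/S = 3.395 kip/in.
f_max = √(f_v² + f_b²) = √(0.3233² + 3.395²) = 3.41 kip/in.
φr_n = 0.75 × 0.6 × 60 × (0.707 × 0.375) = 7.158 kip/in → adequate.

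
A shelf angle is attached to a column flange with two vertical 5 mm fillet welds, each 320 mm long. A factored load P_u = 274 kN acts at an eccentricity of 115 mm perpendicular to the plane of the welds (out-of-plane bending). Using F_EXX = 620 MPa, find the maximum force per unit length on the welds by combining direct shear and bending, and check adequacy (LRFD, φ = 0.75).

f_max ≈ 1020 N/mm; NOT adequate

L_w = 2 × 320 = 640 mm; section modulus (unit throat) S = 2 × L²/6 = 34130 mm².
Direct shear f_v = P/L_w = 274×10³/640 = 428.1 N/mm.
Moment M = P × e = 274×10³ × 115 = 31510000 N·mm; bending f_b = M/S = 923.1 N/mm.
f_max = √(f_v² + f_b²) = √(428.1² + 923.1²) = 1018 N/mm.
φr_n = 0.75 × 0.6 × 620 × (0.707 × 5) = 986.3 N/mm → NOT adequate.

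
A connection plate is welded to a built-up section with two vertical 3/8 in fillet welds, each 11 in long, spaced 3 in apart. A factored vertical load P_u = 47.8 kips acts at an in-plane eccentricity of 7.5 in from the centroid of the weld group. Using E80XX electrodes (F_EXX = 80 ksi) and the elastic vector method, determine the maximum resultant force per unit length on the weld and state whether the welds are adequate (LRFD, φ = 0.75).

f_max ≈ 8.37 kip/in; adequate

Total weld length L_w = 22 in. Treat welds as unit-width lines.
Polar moment about centroid: J = 2[d³/12 + d(b/2)²] = 2[11³/12 + 11×1.5²] = 271.3 in³.
Direct shear f_v = P/L_w = 47.8 / 22 = 2.173 kip/in (vertical).
Torsion M = P·e = 47.8 × 7.5 = 358.5 kip·in.
Critical point at (x, y) = (1.5, 5.5) from centroid. f_tx = M·y/J = 7.267 kip/in; f_ty = M·x/J = 1.982 kip/in.
Resultant f_max = √[f_tx² + (f_v + f_ty)²] = √[7.267² + (2.173 + 1.982)²] = 8.371 kip/in.
Capacity per unit length: φr_n = 0.75 × 0.6 × 80 × (0.707 × 0.375) = 9.544 kip/in.
8.371 ≤ 9.544 → adequate.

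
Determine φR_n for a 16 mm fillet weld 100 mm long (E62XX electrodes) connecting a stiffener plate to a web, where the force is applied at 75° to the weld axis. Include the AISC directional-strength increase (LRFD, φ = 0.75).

E62XX → F_EXX = 620 MPa.
t_e = 0.707 × 16 = 11.31 mm; A_we = 11.31 × 100 = 1131 mm².
Directional factor: 1.0 + 0.5 sin^1.5(75°) = 1.475.
F_nw = 0.6 × 620 × 1.475 = 548.6 MPa.
φR_n = 0.75 × 548.6 × 1131 × 10⁻³ = 465.4 kN.

φR_n ≈ 465 kN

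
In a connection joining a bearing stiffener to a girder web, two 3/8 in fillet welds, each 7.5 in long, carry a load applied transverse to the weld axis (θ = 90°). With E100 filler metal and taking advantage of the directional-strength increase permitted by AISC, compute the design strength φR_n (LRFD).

φR_n ≈ 268 kip

E100XX → F_EXX = 100 ksi.
t_e = 0.707 × 0.375 = 0.2651 in; A_we = 0.2651 × 15 = 3.977 in².
Directional factor: 1.0 + 0.5 sin^1.5(90°) = 1.5.
F_nw = 0.6 × 100 × 1.5 = 90 ksi.
φR_n = 0.75 × 90 × 3.977 = 268.4 kip.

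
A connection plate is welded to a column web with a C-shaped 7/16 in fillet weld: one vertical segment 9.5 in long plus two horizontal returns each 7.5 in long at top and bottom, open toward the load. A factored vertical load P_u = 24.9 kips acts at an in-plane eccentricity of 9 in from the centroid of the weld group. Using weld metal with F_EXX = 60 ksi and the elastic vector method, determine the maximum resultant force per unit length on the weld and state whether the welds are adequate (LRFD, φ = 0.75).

Total weld length L_w = 24.5 in. Treat welds as unit-width lines.
Centroid: x̄ = 2×7.5×3.75 / 24.5 = 2.296 in from the vertical weld.
Polar moment about centroid: J = I_x + I_y = [9.5³/12 + 2×7.5×4.75²] + [9.5×2.296² + 2(7.5³/12 + 7.5×1.454²)] = 562 in³.
Direct shear f_v = P/L_w = 24.9 / 24.5 = 1.016 kip/in (vertical).
Torsion M = P·e = 24.9 × 9 = 224.1 kip·in.
Critical point at (x, y) = (5.204, 4.75) from centroid. f_tx = M·y/J = 1.894 kip/in; f_ty = M·x/J = 2.075 kip/in.
Resultant f_max = √[f_tx² + (f_v + f_ty)²] = √[1.894² + (1.016 + 2.075)²] = 3.626 kip/in.
Capacity per unit length: φr_n = 0.75 × 0.6 × 60 × (0.707 × 0.4375) = 8.351 kip/in.
3.626 ≤ 8.351 → adequate.

f_max ≈ 3.63 kip/in; adequate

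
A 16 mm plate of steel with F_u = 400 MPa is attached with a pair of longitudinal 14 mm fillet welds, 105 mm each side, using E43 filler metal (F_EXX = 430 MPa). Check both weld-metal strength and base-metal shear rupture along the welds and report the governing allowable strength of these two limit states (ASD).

R_n/Ω ≈ 268 kN (weld metal governs)

t_e = 0.707 × 14 = 9.898 mm; L = 210 mm.
Weld metal: R_n/Ω = (1/2.0) × 0.6 × 430 × 9.898 × 210 × 10⁻³ = 268.1 kN.
Base metal (shear rupture): R_n/Ω = (1/2.0) × 0.6 × 400 × 16 × 210 × 10⁻³ = 403.2 kN.
Governing: weld metal.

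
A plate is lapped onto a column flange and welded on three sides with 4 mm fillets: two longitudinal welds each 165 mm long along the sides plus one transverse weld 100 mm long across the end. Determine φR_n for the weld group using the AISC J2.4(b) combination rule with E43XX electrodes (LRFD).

E43XX → F_EXX = 430 MPa.
t_e = 0.707 × 4 = 2.828 mm.
R_nwl = 0.6 × 430 × 2.828 × 330 × 10⁻³ = 240.8 kN (longitudinal, 2 welds).
R_nwt = 0.6 × 430 × 2.828 × 100 × 10⁻³ = 72.96 kN (transverse, base value).
(i) R_nwl + R_nwt = 313.7 kN; (ii) 0.85 R_nwl + 1.5 R_nwt = 314.1 kN.
R_n = max = 314.1 kN [governs: (ii)]; φR_n = 235.6 kN.

φR_n ≈ 236 kN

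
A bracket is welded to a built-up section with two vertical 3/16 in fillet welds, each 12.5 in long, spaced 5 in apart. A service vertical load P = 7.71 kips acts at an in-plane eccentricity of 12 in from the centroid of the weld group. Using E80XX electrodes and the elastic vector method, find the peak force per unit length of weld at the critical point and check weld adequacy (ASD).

f_max ≈ 1.44 kip/in; adequate

E80XX → F_EXX = 80 ksi.
Total weld length L_w = 25 in. Treat welds as unit-width lines.
Polar moment about centroid: J = 2[d³/12 + d(b/2)²] = 2[12.5³/12 + 12.5×2.5²] = 481.8 in³.
Direct shear f_v = P/L_w = 7.71 / 25 = 0.3084 kip/in (vertical).
Torsion M = P·e = 7.71 × 12 = 92.52 kip·in.
Critical point at (x, y) = (2.5, 6.25) from centroid. f_tx = M·y/J = 1.2 kip/in; f_ty = M·x/J = 0.4801 kip/in.
Resultant f_max = √[f_tx² + (f_v + f_ty)²] = √[1.2² + (0.3084 + 0.4801)²] = 1.436 kip/in.
Capacity per unit length: r_n/Ω = (1/2.0) × 0.6 × 80 × (0.707 × 0.1875) = 3.181 kip/in.
1.436 ≤ 3.181 → adequate.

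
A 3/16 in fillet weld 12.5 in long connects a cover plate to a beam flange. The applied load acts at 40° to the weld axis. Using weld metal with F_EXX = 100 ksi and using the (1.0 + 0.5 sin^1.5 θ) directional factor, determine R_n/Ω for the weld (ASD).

R_n/Ω ≈ 62.5 kip

t_e = 0.707 × 0.1875 = 0.1326 in; A_we = 0.1326 × 12.5 = 1.657 in².
Directional factor: 1.0 + 0.5 sin^1.5(40°) = 1.258.
F_nw = 0.6 × 100 × 1.258 = 75.46 ksi.
R_n/Ω = (75.46 × 1.657) / 2.0 = 62.52 kip.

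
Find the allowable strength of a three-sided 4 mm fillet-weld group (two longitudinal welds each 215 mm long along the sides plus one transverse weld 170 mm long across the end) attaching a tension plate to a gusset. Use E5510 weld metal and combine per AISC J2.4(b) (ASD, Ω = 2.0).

E55XX → F_EXX = 550 MPa.
t_e = 0.707 × 4 = 2.828 mm.
R_nwl = 0.6 × 550 × 2.828 × 430 × 10⁻³ = 401.3 kN (longitudinal, 2 welds).
R_nwt = 0.6 × 550 × 2.828 × 170 × 10⁻³ = 158.7 kN (transverse, base value).
(i) R_nwl + R_nwt = 559.9 kN; (ii) 0.85 R_nwl + 1.5 R_nwt = 579.1 kN.
R_n = max = 579.1 kN [governs: (ii)]; R_n/Ω = 289.5 kN.

R_n/Ω ≈ 290 kN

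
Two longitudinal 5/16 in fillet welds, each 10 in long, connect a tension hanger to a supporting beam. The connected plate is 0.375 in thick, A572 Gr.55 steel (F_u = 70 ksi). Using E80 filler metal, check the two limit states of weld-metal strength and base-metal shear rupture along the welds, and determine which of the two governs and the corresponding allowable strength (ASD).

E80XX → F_EXX = 80 ksi.
t_e = 0.707 × 0.3125 = 0.2209 in; L = 20 in.
Weld metal: R_n/Ω = (1/2.0) × 0.6 × 80 × 0.2209 × 20 = 106 kips.
Base metal (shear rupture): R_n/Ω = (1/2.0) × 0.6 × 70 × 0.375 × 20 = 157.5 kips.
Governing: weld metal.

R_n/Ω ≈ 106 kips (weld metal governs)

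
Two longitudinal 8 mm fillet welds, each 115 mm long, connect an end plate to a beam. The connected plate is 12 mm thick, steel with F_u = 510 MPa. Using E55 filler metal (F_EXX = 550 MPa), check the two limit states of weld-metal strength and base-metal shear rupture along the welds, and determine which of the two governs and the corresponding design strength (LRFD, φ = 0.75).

φR_n ≈ 322 kN (weld metal governs)

t_e = 0.707 × 8 = 5.656 mm; L = 230 mm.
Weld metal: φR_n = 0.75 × 0.6 × 550 × 5.656 × 230 × 10⁻³ = 322 kN.
Base metal (shear rupture): φR_n = 0.75 × 0.6 × 510 × 12 × 230 × 10⁻³ = 633.4 kN.
Governing: weld metal.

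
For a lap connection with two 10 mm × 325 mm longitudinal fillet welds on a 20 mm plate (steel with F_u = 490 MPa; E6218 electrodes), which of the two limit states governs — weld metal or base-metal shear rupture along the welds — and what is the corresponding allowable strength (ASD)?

E62XX → F_EXX = 620 MPa.
t_e = 0.707 × 10 = 7.07 mm; L = 650 mm.
Weld metal: R_n/Ω = (1/2.0) × 0.6 × 620 × 7.07 × 650 × 10⁻³ = 854.8 kN.
Base metal (shear rupture): R_n/Ω = (1/2.0) × 0.6 × 490 × 20 × 650 × 10⁻³ = 1911 kN.
Governing: weld metal.

R_n/Ω ≈ 855 kN (weld metal governs)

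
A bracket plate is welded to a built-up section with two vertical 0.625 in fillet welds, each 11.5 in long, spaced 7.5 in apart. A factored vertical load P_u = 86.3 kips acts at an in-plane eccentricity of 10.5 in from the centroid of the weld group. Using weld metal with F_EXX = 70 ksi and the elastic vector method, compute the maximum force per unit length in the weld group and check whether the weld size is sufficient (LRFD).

f_max ≈ 13.2 kip/in; adequate

Total weld length L_w = 23 in. Treat welds as unit-width lines.
Polar moment about centroid: J = 2[d³/12 + d(b/2)²] = 2[11.5³/12 + 11.5×3.75²] = 576.9 in³.
Direct shear f_v = P/L_w = 86.3 / 23 = 3.752 kip/in (vertical).
Torsion M = P·e = 86.3 × 10.5 = 906.15 kip·in.
Critical point at (x, y) = (3.75, 5.75) from centroid. f_tx = M·y/J = 9.031 kip/in; f_ty = M·x/J = 5.89 kip/in.
Resultant f_max = √[f_tx² + (f_v + f_ty)²] = √[9.031² + (3.752 + 5.89)²] = 13.21 kip/in.
Capacity per unit length: φr_n = 0.75 × 0.6 × 70 × (0.707 × 0.625) = 13.92 kip/in.
13.21 ≤ 13.92 → adequate.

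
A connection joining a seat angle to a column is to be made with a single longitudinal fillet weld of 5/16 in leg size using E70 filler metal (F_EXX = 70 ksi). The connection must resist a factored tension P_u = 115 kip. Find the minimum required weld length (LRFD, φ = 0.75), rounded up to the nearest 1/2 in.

L = 17 in

Throat t_e = 0.707 × 0.3125 = 0.2209 in.
φr_n = 0.75 × 0.6 × 70 × 0.2209 = 6.96 kip/in.
L_req = P_u / φr_n = 115 / 6.96 = 16.52 in total.
Round up → use L = 17 in.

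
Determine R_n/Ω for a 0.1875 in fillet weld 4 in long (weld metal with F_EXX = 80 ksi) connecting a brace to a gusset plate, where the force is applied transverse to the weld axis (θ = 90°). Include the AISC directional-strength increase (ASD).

R_n/Ω ≈ 19.1 kip

t_e = 0.707 × 0.1875 = 0.1326 in; A_we = 0.1326 × 4 = 0.5302 in².
Directional factor: 1.0 + 0.5 sin^1.5(90°) = 1.5.
F_nw = 0.6 × 80 × 1.5 = 72 ksi.
R_n/Ω = (72 × 0.5302) / 2.0 = 19.09 kip.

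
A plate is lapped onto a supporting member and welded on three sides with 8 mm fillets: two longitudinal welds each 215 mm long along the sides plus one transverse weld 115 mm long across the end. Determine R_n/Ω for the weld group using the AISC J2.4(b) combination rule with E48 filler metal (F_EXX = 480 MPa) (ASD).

t_e = 0.707 × 8 = 5.656 mm.
R_nwl = 0.6 × 480 × 5.656 × 430 × 10⁻³ = 700.4 kN (longitudinal, 2 welds).
R_nwt = 0.6 × 480 × 5.656 × 115 × 10⁻³ = 187.3 kN (transverse, base value).
(i) R_nwl + R_nwt = 887.8 kN; (ii) 0.85 R_nwl + 1.5 R_nwt = 876.4 kN.
R_n = max = 887.8 kN [governs: (i)]; R_n/Ω = 443.9 kN.

R_n/Ω ≈ 444 kN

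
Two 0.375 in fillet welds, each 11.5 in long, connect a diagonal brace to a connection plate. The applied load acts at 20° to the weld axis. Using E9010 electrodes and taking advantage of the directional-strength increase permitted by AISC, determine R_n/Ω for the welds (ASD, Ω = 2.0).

E90XX → F_EXX = 90 ksi.
t_e = 0.707 × 0.375 = 0.2651 in; A_we = 0.2651 × 23 = 6.098 in².
Directional factor: 1.0 + 0.5 sin^1.5(20°) = 1.1.
F_nw = 0.6 × 90 × 1.1 = 59.4 ksi.
R_n/Ω = (59.4 × 6.098) / 2.0 = 181.1 kip.

R_n/Ω ≈ 181 kip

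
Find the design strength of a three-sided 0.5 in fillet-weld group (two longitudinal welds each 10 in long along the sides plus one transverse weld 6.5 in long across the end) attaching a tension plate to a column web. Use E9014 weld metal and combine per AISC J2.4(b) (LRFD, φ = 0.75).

E90XX → F_EXX = 90 ksi.
t_e = 0.707 × 0.5 = 0.3535 in.
R_nwl = 0.6 × 90 × 0.3535 × 20 = 381.8 kip (longitudinal, 2 welds).
R_nwt = 0.6 × 90 × 0.3535 × 6.5 = 124.1 kip (transverse, base value).
(i) R_nwl + R_nwt = 505.9 kip; (ii) 0.85 R_nwl + 1.5 R_nwt = 510.6 kip.
R_n = max = 510.6 kip [governs: (ii)]; φR_n = 383 kip.

φR_n ≈ 383 kip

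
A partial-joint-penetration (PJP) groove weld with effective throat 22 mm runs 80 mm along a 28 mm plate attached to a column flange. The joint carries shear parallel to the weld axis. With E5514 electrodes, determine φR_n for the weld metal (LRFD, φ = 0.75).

φR_n ≈ 436 kN

E55XX → F_EXX = 550 MPa.
Effective throat (given) t_e = 22 mm.
A_we = 22 × 80 = 1760 mm².
F_nw = 0.6 F_EXX = 330 MPa.
φR_n = 0.75 × 330 × 1760 × 10⁻³ = 435.6 kN.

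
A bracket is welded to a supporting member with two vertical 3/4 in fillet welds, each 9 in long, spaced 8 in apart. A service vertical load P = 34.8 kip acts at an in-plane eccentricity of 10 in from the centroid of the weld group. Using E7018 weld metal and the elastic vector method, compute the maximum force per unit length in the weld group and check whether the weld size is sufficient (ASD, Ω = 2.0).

f_max ≈ 6.56 kip/in; adequate

E70XX → F_EXX = 70 ksi.
Total weld length L_w = 18 in. Treat welds as unit-width lines.
Polar moment about centroid: J = 2[d³/12 + d(b/2)²] = 2[9³/12 + 9×4²] = 409.5 in³.
Direct shear f_v = P/L_w = 34.8 / 18 = 1.933 kip/in (vertical).
Torsion M = P·e = 34.8 × 10 = 348 kip·in.
Critical point at (x, y) = (4, 4.5) from centroid. f_tx = M·y/J = 3.824 kip/in; f_ty = M·x/J = 3.399 kip/in.
Resultant f_max = √[f_tx² + (f_v + f_ty)²] = √[3.824² + (1.933 + 3.399)²] = 6.562 kip/in.
Capacity per unit length: r_n/Ω = (1/2.0) × 0.6 × 70 × (0.707 × 0.75) = 11.14 kip/in.
6.562 ≤ 11.14 → adequate.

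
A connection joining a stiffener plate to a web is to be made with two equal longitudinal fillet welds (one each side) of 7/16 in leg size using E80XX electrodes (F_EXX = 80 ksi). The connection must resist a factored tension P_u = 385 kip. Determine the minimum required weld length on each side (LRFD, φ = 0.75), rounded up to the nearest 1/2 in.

Throat t_e = 0.707 × 0.4375 = 0.3093 in.
φr_n = 0.75 × 0.6 × 80 × 0.3093 = 11.14 kip/in.
L_req = P_u / φr_n = 385 / 11.14 = 34.57 in total.
Per side: 34.57 / 2 = 17.29 in.
Round up → use L = 17.5 in on each side.

L = 17.5 in on each side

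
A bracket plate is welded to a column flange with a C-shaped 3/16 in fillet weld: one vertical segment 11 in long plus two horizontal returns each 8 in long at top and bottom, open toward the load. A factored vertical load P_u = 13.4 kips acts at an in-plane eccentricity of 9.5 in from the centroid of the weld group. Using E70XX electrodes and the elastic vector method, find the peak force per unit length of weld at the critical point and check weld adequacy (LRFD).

f_max ≈ 1.67 kip/in; adequate

E70XX → F_EXX = 70 ksi.
Total weld length L_w = 27 in. Treat welds as unit-width lines.
Centroid: x̄ = 2×8×4 / 27 = 2.37 in from the vertical weld.
Polar moment about centroid: J = I_x + I_y = [11³/12 + 2×8×5.5²] + [11×2.37² + 2(8³/12 + 8×1.63²)] = 784.5 in³.
Direct shear f_v = P/L_w = 13.4 / 27 = 0.4963 kip/in (vertical).
Torsion M = P·e = 13.4 × 9.5 = 127.3 kip·in.
Critical point at (x, y) = (5.63, 5.5) from centroid. f_tx = M·y/J = 0.8924 kip/in; f_ty = M·x/J = 0.9135 kip/in.
Resultant f_max = √[f_tx² + (f_v + f_ty)²] = √[0.8924² + (0.4963 + 0.9135)²] = 1.668 kip/in.
Capacity per unit length: φr_n = 0.75 × 0.6 × 70 × (0.707 × 0.1875) = 4.176 kip/in.
1.668 ≤ 4.176 → adequate.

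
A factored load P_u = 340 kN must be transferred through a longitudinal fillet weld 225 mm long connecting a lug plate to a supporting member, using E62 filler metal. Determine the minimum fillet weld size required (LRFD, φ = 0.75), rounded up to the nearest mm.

E62XX → F_EXX = 620 MPa.
Total weld length L = 225 mm.
Required throat t_e = P_u / (φ × 0.6 F_EXX × L) = 340 / (0.75 × 0.6 × 620 × 225 × 10⁻³) = 5.416 mm.
Required leg w = t_e / 0.707 = 7.661 mm → use 8 mm.

w = 8 mm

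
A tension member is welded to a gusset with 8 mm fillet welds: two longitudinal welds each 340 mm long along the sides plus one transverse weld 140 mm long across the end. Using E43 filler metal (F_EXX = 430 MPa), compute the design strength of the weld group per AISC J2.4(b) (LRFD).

φR_n ≈ 897 kN

t_e = 0.707 × 8 = 5.656 mm.
R_nwl = 0.6 × 430 × 5.656 × 680 × 10⁻³ = 992.3 kN (longitudinal, 2 welds).
R_nwt = 0.6 × 430 × 5.656 × 140 × 10⁻³ = 204.3 kN (transverse, base value).
(i) R_nwl + R_nwt = 1197 kN; (ii) 0.85 R_nwl + 1.5 R_nwt = 1150 kN.
R_n = max = 1197 kN [governs: (i)]; φR_n = 897.4 kN.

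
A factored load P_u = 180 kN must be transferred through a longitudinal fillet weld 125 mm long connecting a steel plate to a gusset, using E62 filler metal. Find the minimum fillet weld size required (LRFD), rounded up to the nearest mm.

w = 8 mm

E62XX → F_EXX = 620 MPa.
Total weld length L = 125 mm.
Required throat t_e = P_u / (φ × 0.6 F_EXX × L) = 180 / (0.75 × 0.6 × 620 × 125 × 10⁻³) = 5.161 mm.
Required leg w = t_e / 0.707 = 7.3 mm → use 8 mm.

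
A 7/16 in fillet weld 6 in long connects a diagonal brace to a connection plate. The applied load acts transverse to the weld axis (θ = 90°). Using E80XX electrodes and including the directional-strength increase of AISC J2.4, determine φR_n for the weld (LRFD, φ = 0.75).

φR_n ≈ 100 kips

E80XX → F_EXX = 80 ksi.
t_e = 0.707 × 0.4375 = 0.3093 in; A_we = 0.3093 × 6 = 1.856 in².
Directional factor: 1.0 + 0.5 sin^1.5(90°) = 1.5.
F_nw = 0.6 × 80 × 1.5 = 72 ksi.
φR_n = 0.75 × 72 × 1.856 = 100.2 kips.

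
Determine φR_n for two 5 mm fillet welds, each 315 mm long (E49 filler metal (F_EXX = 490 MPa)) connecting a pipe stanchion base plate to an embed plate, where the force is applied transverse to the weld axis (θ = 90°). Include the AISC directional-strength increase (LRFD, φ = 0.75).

t_e = 0.707 × 5 = 3.535 mm; A_we = 3.535 × 630 = 2227 mm².
Directional factor: 1.0 + 0.5 sin^1.5(90°) = 1.5.
F_nw = 0.6 × 490 × 1.5 = 441 MPa.
φR_n = 0.75 × 441 × 2227 × 10⁻³ = 736.6 kN.

φR_n ≈ 737 kN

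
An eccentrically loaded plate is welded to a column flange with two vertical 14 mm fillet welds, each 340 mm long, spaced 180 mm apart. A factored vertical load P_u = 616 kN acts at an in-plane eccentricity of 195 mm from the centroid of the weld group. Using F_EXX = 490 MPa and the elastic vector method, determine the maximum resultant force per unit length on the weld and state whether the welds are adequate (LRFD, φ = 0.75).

Total weld length L_w = 680 mm. Treat welds as unit-width lines.
Polar moment about centroid: J = 2[d³/12 + d(b/2)²] = 2[340³/12 + 340×90²] = 12060000 mm³.
Direct shear f_v = P/L_w = 616×10³ / 680 = 905.9 N/mm (vertical).
Torsion M = P·e = 616×10³ × 195 = 120120000 N·mm.
Critical point at (x, y) = (90, 170) from centroid. f_tx = M·y/J = 1693 N/mm; f_ty = M·x/J = 896.5 N/mm.
Resultant f_max = √[f_tx² + (f_v + f_ty)²] = √[1693² + (905.9 + 896.5)²] = 2473 N/mm.
Capacity per unit length: φr_n = 0.75 × 0.6 × 490 × (0.707 × 14) = 2183 N/mm.
2473 > 2183 → NOT adequate.

f_max ≈ 2470 N/mm; NOT adequate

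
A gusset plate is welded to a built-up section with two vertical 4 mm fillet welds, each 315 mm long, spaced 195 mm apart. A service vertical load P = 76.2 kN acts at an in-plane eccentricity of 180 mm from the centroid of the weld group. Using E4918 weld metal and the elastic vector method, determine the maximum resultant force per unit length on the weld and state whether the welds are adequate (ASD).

f_max ≈ 308 N/mm; adequate

E49XX → F_EXX = 490 MPa.
Total weld length L_w = 630 mm. Treat welds as unit-width lines.
Polar moment about centroid: J = 2[d³/12 + d(b/2)²] = 2[315³/12 + 315×97.5²] = 11200000 mm³.
Direct shear f_v = P/L_w = 76.2×10³ / 630 = 121 N/mm (vertical).
Torsion M = P·e = 76.2×10³ × 180 = 13716000 N·mm.
Critical point at (x, y) = (97.5, 157.5) from centroid. f_tx = M·y/J = 192.9 N/mm; f_ty = M·x/J = 119.4 N/mm.
Resultant f_max = √[f_tx² + (f_v + f_ty)²] = √[192.9² + (121 + 119.4)²] = 308.2 N/mm.
Capacity per unit length: r_n/Ω = (1/2.0) × 0.6 × 490 × (0.707 × 4) = 415.7 N/mm.
308.2 ≤ 415.7 → adequate.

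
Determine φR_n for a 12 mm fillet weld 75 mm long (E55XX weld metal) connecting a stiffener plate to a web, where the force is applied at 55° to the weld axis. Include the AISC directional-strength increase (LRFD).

φR_n ≈ 216 kN

E55XX → F_EXX = 550 MPa.
t_e = 0.707 × 12 = 8.484 mm; A_we = 8.484 × 75 = 636.3 mm².
Directional factor: 1.0 + 0.5 sin^1.5(55°) = 1.371.
F_nw = 0.6 × 550 × 1.371 = 452.3 MPa.
φR_n = 0.75 × 452.3 × 636.3 × 10⁻³ = 215.9 kN.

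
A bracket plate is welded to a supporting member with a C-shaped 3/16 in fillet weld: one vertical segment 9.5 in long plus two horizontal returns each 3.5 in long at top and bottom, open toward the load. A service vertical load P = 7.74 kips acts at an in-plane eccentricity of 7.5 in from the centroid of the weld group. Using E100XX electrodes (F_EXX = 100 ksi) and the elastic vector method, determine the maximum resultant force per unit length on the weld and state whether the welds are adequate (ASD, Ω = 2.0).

Total weld length L_w = 16.5 in. Treat welds as unit-width lines.
Centroid: x̄ = 2×3.5×1.75 / 16.5 = 0.7424 in from the vertical weld.
Polar moment about centroid: J = I_x + I_y = [9.5³/12 + 2×3.5×4.75²] + [9.5×0.7424² + 2(3.5³/12 + 3.5×1.008²)] = 248.9 in³.
Direct shear f_v = P/L_w = 7.74 / 16.5 = 0.4691 kip/in (vertical).
Torsion M = P·e = 7.74 × 7.5 = 58.05 kip·in.
Critical point at (x, y) = (2.758, 4.75) from centroid. f_tx = M·y/J = 1.108 kip/in; f_ty = M·x/J = 0.6432 kip/in.
Resultant f_max = √[f_tx² + (f_v + f_ty)²] = √[1.108² + (0.4691 + 0.6432)²] = 1.57 kip/in.
Capacity per unit length: r_n/Ω = (1/2.0) × 0.6 × 100 × (0.707 × 0.1875) = 3.977 kip/in.
1.57 ≤ 3.977 → adequate.

f_max ≈ 1.57 kip/in; adequate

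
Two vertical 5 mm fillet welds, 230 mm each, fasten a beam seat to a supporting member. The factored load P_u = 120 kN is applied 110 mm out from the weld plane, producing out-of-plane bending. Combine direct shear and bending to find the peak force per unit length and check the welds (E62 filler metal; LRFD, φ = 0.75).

f_max ≈ 793 N/mm; adequate

E62XX → F_EXX = 620 MPa.
L_w = 2 × 230 = 460 mm; section modulus (unit throat) S = 2 × L²/6 = 17630 mm².
Direct shear f_v = P/L_w = 120×10³/460 = 260.9 N/mm.
Moment M = P × e = 120×10³ × 110 = 13200000 N·mm; bending f_b = M/S = 748.6 N/mm.
f_max = √(f_v² + f_b²) = √(260.9² + 748.6²) = 792.7 N/mm.
φr_n = 0.75 × 0.6 × 620 × (0.707 × 5) = 986.3 N/mm → adequate.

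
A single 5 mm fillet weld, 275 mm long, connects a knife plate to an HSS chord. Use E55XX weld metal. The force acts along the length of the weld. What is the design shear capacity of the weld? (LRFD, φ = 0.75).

E55XX → F_EXX = 550 MPa.
Effective throat t_e = 0.707 × 5 = 3.535 mm.
Total length L = 275 mm; A_we = 3.535 × 275 = 972.1 mm².
F_nw = 0.6 F_EXX = 0.6 × 550 = 330 MPa.
φR_n = 0.75 × 330 × 972.1 × 10⁻³ = 240.6 kN.

φR_n ≈ 241 kN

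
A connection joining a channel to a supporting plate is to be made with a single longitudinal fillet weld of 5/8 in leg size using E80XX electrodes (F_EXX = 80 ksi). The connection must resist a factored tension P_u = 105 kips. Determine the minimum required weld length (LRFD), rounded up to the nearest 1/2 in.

L = 7 in

Throat t_e = 0.707 × 0.625 = 0.4419 in.
φr_n = 0.75 × 0.6 × 80 × 0.4419 = 15.91 kips/in.
L_req = P_u / φr_n = 105 / 15.91 = 6.601 in total.
Round up → use L = 7 in.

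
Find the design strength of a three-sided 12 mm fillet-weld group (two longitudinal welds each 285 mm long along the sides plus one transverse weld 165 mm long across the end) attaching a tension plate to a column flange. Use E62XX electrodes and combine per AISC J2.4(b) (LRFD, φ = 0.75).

φR_n ≈ 1740 kN

E62XX → F_EXX = 620 MPa.
t_e = 0.707 × 12 = 8.484 mm.
R_nwl = 0.6 × 620 × 8.484 × 570 × 10⁻³ = 1799 kN (longitudinal, 2 welds).
R_nwt = 0.6 × 620 × 8.484 × 165 × 10⁻³ = 520.7 kN (transverse, base value).
(i) R_nwl + R_nwt = 2320 kN; (ii) 0.85 R_nwl + 1.5 R_nwt = 2310 kN.
R_n = max = 2320 kN [governs: (i)]; φR_n = 1740 kN.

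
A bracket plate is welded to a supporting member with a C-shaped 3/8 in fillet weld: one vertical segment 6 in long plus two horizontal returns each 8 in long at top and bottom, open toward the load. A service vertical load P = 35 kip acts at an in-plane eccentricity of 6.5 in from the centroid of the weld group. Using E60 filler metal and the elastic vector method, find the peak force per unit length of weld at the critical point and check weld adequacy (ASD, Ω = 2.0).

E60XX → F_EXX = 60 ksi.
Total weld length L_w = 22 in. Treat welds as unit-width lines.
Centroid: x̄ = 2×8×4 / 22 = 2.909 in from the vertical weld.
Polar moment about centroid: J = I_x + I_y = [6³/12 + 2×8×3²] + [6×2.909² + 2(8³/12 + 8×1.091²)] = 317.2 in³.
Direct shear f_v = P/L_w = 35 / 22 = 1.591 kip/in (vertical).
Torsion M = P·e = 35 × 6.5 = 227.5 kip·in.
Critical point at (x, y) = (5.091, 3) from centroid. f_tx = M·y/J = 2.152 kip/in; f_ty = M·x/J = 3.652 kip/in.
Resultant f_max = √[f_tx² + (f_v + f_ty)²] = √[2.152² + (1.591 + 3.652)²] = 5.667 kip/in.
Capacity per unit length: r_n/Ω = (1/2.0) × 0.6 × 60 × (0.707 × 0.375) = 4.772 kip/in.
5.667 > 4.772 → NOT adequate.

f_max ≈ 5.67 kip/in; NOT adequate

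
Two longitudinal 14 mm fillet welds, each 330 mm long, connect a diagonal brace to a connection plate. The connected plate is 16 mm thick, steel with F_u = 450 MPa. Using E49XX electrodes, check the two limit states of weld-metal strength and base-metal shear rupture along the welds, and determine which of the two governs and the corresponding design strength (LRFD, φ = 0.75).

E49XX → F_EXX = 490 MPa.
t_e = 0.707 × 14 = 9.898 mm; L = 660 mm.
Weld metal: φR_n = 0.75 × 0.6 × 490 × 9.898 × 660 × 10⁻³ = 1440 kN.
Base metal (shear rupture): φR_n = 0.75 × 0.6 × 450 × 16 × 660 × 10⁻³ = 2138 kN.
Governing: weld metal.

φR_n ≈ 1440 kN (weld metal governs)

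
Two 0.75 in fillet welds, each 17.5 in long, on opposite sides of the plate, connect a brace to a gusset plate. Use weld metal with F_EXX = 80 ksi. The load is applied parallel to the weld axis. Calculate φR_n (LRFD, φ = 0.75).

Effective throat t_e = 0.707 × 0.75 = 0.5302 in.
Total length L = 35 in; A_we = 0.5302 × 35 = 18.56 in².
F_nw = 0.6 F_EXX = 0.6 × 80 = 48 ksi.
φR_n = 0.75 × 48 × 18.56 = 668.1 kip.

φR_n ≈ 668 kip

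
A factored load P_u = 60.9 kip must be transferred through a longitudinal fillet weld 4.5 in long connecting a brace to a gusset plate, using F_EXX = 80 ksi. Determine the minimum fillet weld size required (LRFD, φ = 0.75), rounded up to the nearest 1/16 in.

w = 9/16 in

Total weld length L = 4.5 in.
Required throat t_e = P_u / (φ × 0.6 F_EXX × L) = 60.9 / (0.75 × 0.6 × 80 × 4.5) = 0.3759 in.
Required leg w = t_e / 0.707 = 0.5317 in → use 9/16 in.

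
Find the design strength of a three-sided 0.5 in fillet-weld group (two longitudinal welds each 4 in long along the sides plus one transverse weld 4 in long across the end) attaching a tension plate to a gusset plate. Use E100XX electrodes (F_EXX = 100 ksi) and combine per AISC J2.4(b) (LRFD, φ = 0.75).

t_e = 0.707 × 0.5 = 0.3535 in.
R_nwl = 0.6 × 100 × 0.3535 × 8 = 169.7 kips (longitudinal, 2 welds).
R_nwt = 0.6 × 100 × 0.3535 × 4 = 84.84 kips (transverse, base value).
(i) R_nwl + R_nwt = 254.5 kips; (ii) 0.85 R_nwl + 1.5 R_nwt = 271.5 kips.
R_n = max = 271.5 kips [governs: (ii)]; φR_n = 203.6 kips.

φR_n ≈ 204 kips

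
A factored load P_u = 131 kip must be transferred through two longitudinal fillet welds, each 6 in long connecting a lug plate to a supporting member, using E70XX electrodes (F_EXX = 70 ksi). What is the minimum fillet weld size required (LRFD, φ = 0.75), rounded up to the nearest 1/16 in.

w = 1/2 in

Total weld length L = 12 in.
Required throat t_e = P_u / (φ × 0.6 F_EXX × L) = 131 / (0.75 × 0.6 × 70 × 12) = 0.3466 in.
Required leg w = t_e / 0.707 = 0.4902 in → use 1/2 in.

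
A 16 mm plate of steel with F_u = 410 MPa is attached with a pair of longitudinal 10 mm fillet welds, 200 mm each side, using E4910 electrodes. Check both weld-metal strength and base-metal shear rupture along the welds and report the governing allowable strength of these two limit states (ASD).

E49XX → F_EXX = 490 MPa.
t_e = 0.707 × 10 = 7.07 mm; L = 400 mm.
Weld metal: R_n/Ω = (1/2.0) × 0.6 × 490 × 7.07 × 400 × 10⁻³ = 415.7 kN.
Base metal (shear rupture): R_n/Ω = (1/2.0) × 0.6 × 410 × 16 × 400 × 10⁻³ = 787.2 kN.
Governing: weld metal.

R_n/Ω ≈ 416 kN (weld metal governs)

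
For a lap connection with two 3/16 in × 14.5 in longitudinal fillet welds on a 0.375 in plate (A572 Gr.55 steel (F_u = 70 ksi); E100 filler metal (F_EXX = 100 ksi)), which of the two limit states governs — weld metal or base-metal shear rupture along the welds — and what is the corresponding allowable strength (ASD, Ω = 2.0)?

t_e = 0.707 × 0.1875 = 0.1326 in; L = 29 in.
Weld metal: R_n/Ω = (1/2.0) × 0.6 × 100 × 0.1326 × 29 = 115.3 kips.
Base metal (shear rupture): R_n/Ω = (1/2.0) × 0.6 × 70 × 0.375 × 29 = 228.4 kips.
Governing: weld metal.

R_n/Ω ≈ 115 kips (weld metal governs)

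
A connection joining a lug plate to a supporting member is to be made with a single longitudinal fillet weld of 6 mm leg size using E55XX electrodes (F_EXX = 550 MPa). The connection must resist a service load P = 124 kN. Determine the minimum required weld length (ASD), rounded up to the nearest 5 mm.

Throat t_e = 0.707 × 6 = 4.242 mm.
r_n/Ω = (0.6 × 550 × 4.242) / 2.0 = 699.9 N/mm = 0.6999 kN/mm.
L_req = P / (r_n/Ω) = 124 / 0.6999 = 177.2 mm total.
Round up → use L = 180 mm.

L = 180 mm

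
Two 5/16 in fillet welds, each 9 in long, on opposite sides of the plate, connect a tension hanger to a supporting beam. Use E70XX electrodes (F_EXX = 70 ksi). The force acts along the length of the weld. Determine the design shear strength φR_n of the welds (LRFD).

Effective throat t_e = 0.707 × 0.3125 = 0.2209 in.
Total length L = 18 in; A_we = 0.2209 × 18 = 3.977 in².
F_nw = 0.6 F_EXX = 0.6 × 70 = 42 ksi.
φR_n = 0.75 × 42 × 3.977 = 125.3 kips.

φR_n ≈ 125 kips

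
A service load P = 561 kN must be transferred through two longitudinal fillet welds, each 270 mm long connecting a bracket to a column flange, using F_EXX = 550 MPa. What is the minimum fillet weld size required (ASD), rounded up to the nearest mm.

w = 9 mm

Total weld length L = 540 mm.
Required throat t_e = P × Ω / (0.6 F_EXX × L) = 561 × 2.0 / (0.6 × 550 × 540 × 10⁻³) = 6.296 mm.
Required leg w = t_e / 0.707 = 8.906 mm → use 9 mm.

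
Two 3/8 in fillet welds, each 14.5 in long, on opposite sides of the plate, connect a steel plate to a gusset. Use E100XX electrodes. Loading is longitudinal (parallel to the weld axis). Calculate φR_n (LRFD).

E100XX → F_EXX = 100 ksi.
Effective throat t_e = 0.707 × 0.375 = 0.2651 in.
Total length L = 29 in; A_we = 0.2651 × 29 = 7.689 in².
F_nw = 0.6 F_EXX = 0.6 × 100 = 60 ksi.
φR_n = 0.75 × 60 × 7.689 = 346 kip.

φR_n ≈ 346 kip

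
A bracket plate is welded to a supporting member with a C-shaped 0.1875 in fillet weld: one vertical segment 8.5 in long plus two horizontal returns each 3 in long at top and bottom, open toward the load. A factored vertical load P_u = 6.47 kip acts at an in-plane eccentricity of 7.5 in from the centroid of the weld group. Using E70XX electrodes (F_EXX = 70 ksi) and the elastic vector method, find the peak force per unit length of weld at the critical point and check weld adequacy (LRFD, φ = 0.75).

Total weld length L_w = 14.5 in. Treat welds as unit-width lines.
Centroid: x̄ = 2×3×1.5 / 14.5 = 0.6207 in from the vertical weld.
Polar moment about centroid: J = I_x + I_y = [8.5³/12 + 2×3×4.25²] + [8.5×0.6207² + 2(3³/12 + 3×0.8793²)] = 172 in³.
Direct shear f_v = P/L_w = 6.47 / 14.5 = 0.4462 kip/in (vertical).
Torsion M = P·e = 6.47 × 7.5 = 48.525 kip·in.
Critical point at (x, y) = (2.379, 4.25) from centroid. f_tx = M·y/J = 1.199 kip/in; f_ty = M·x/J = 0.6714 kip/in.
Resultant f_max = √[f_tx² + (f_v + f_ty)²] = √[1.199² + (0.4462 + 0.6714)²] = 1.639 kip/in.
Capacity per unit length: φr_n = 0.75 × 0.6 × 70 × (0.707 × 0.1875) = 4.176 kip/in.
1.639 ≤ 4.176 → adequate.

f_max ≈ 1.64 kip/in; adequate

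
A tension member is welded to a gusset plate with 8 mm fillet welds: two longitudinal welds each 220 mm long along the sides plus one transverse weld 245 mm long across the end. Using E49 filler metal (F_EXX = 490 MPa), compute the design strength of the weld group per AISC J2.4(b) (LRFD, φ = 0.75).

t_e = 0.707 × 8 = 5.656 mm.
R_nwl = 0.6 × 490 × 5.656 × 440 × 10⁻³ = 731.7 kN (longitudinal, 2 welds).
R_nwt = 0.6 × 490 × 5.656 × 245 × 10⁻³ = 407.4 kN (transverse, base value).
(i) R_nwl + R_nwt = 1139 kN; (ii) 0.85 R_nwl + 1.5 R_nwt = 1233 kN.
R_n = max = 1233 kN [governs: (ii)]; φR_n = 924.8 kN.

φR_n ≈ 925 kN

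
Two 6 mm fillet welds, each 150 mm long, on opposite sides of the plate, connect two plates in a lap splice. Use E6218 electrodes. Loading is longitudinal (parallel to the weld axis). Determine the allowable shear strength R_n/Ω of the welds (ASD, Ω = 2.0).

R_n/Ω ≈ 237 kN

E62XX → F_EXX = 620 MPa.
Effective throat t_e = 0.707 × 6 = 4.242 mm.
Total length L = 300 mm; A_we = 4.242 × 300 = 1273 mm².
F_nw = 0.6 F_EXX = 0.6 × 620 = 372 MPa.
R_n = 372 × 1273 × 10⁻³ = 473.4 kN; R_n/Ω = 473.4/2.0 = 236.7 kN.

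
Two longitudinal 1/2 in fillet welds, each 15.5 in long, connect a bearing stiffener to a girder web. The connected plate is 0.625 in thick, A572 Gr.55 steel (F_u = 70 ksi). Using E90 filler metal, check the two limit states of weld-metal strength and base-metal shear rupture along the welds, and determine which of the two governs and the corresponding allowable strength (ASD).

E90XX → F_EXX = 90 ksi.
t_e = 0.707 × 0.5 = 0.3535 in; L = 31 in.
Weld metal: R_n/Ω = (1/2.0) × 0.6 × 90 × 0.3535 × 31 = 295.9 kips.
Base metal (shear rupture): R_n/Ω = (1/2.0) × 0.6 × 70 × 0.625 × 31 = 406.9 kips.
Governing: weld metal.

R_n/Ω ≈ 296 kips (weld metal governs)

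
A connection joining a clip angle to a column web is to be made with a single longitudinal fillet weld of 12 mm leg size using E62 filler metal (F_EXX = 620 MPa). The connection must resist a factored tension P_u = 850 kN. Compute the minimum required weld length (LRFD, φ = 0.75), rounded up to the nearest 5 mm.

L = 360 mm

Throat t_e = 0.707 × 12 = 8.484 mm.
φr_n = 0.75 × 0.6 × 620 × 8.484 × 10⁻³ = 2.367 kN/mm.
L_req = P_u / φr_n = 850 / 2.367 = 359.1 mm total.
Round up → use L = 360 mm.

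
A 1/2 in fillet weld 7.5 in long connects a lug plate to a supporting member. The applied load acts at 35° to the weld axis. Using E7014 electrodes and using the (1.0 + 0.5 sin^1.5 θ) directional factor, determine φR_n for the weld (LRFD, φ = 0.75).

E70XX → F_EXX = 70 ksi.
t_e = 0.707 × 0.5 = 0.3535 in; A_we = 0.3535 × 7.5 = 2.651 in².
Directional factor: 1.0 + 0.5 sin^1.5(35°) = 1.217.
F_nw = 0.6 × 70 × 1.217 = 51.12 ksi.
φR_n = 0.75 × 51.12 × 2.651 = 101.7 kip.

φR_n ≈ 102 kip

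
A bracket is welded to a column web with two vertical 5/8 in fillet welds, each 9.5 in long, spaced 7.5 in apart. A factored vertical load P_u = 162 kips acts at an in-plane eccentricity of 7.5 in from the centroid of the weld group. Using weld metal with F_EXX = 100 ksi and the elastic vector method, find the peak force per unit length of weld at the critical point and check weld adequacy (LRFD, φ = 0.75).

Total weld length L_w = 19 in. Treat welds as unit-width lines.
Polar moment about centroid: J = 2[d³/12 + d(b/2)²] = 2[9.5³/12 + 9.5×3.75²] = 410.1 in³.
Direct shear f_v = P/L_w = 162 / 19 = 8.526 kip/in (vertical).
Torsion M = P·e = 162 × 7.5 = 1215 kip·in.
Critical point at (x, y) = (3.75, 4.75) from centroid. f_tx = M·y/J = 14.07 kip/in; f_ty = M·x/J = 11.11 kip/in.
Resultant f_max = √[f_tx² + (f_v + f_ty)²] = √[14.07² + (8.526 + 11.11)²] = 24.16 kip/in.
Capacity per unit length: φr_n = 0.75 × 0.6 × 100 × (0.707 × 0.625) = 19.88 kip/in.
24.16 > 19.88 → NOT adequate.

f_max ≈ 24.2 kip/in; NOT adequate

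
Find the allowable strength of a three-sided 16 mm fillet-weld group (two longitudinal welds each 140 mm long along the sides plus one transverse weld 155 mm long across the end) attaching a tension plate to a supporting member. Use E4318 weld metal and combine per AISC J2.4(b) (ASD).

R_n/Ω ≈ 687 kN

E43XX → F_EXX = 430 MPa.
t_e = 0.707 × 16 = 11.31 mm.
R_nwl = 0.6 × 430 × 11.31 × 280 × 10⁻³ = 817.2 kN (longitudinal, 2 welds).
R_nwt = 0.6 × 430 × 11.31 × 155 × 10⁻³ = 452.4 kN (transverse, base value).
(i) R_nwl + R_nwt = 1270 kN; (ii) 0.85 R_nwl + 1.5 R_nwt = 1373 kN.
R_n = max = 1373 kN [governs: (ii)]; R_n/Ω = 686.6 kN.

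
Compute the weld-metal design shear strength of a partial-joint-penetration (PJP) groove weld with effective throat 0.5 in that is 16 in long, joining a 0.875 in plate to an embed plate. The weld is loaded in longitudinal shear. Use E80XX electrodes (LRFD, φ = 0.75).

E80XX → F_EXX = 80 ksi.
Effective throat (given) t_e = 0.5 in.
A_we = 0.5 × 16 = 8 in².
F_nw = 0.6 F_EXX = 48 ksi.
φR_n = 0.75 × 48 × 8 = 288 kip.

φR_n ≈ 288 kip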